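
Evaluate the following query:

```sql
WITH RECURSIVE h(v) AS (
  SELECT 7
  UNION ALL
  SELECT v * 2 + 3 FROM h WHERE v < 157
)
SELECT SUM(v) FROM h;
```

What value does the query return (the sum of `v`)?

295

Base: v=7.
Iteration 1: 7 < 157 holds -> v = 7 * 2 + 3 = 17.
Iteration 2: 17 < 157 holds -> v = 17 * 2 + 3 = 37.
Iteration 3: 37 < 157 holds -> v = 37 * 2 + 3 = 77.
Iteration 4: 77 < 157 holds -> v = 77 * 2 + 3 = 157.
Iteration 5: 157 < 157 fails; recursion stops.
SUM(v) = 7 + 17 + 37 + 77 + 157 = 295.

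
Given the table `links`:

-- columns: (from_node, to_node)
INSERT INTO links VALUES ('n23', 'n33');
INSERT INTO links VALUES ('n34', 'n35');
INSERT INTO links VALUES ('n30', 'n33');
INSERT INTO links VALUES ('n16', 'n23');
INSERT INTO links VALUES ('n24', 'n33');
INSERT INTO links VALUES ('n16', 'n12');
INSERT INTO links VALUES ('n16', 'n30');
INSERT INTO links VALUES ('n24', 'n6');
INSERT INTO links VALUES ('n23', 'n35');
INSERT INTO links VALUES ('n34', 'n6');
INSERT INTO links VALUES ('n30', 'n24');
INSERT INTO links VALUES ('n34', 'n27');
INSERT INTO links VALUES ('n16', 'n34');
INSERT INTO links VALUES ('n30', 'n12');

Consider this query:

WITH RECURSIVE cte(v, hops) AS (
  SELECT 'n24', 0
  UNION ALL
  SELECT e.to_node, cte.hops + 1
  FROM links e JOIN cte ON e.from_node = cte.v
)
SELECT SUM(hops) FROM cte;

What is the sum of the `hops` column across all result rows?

2

Base: (n24, hops=0).
Iteration 1: edges from {n24} -> (n33, hops=1), (n6, hops=1).
Iteration 2: no outgoing edges from {n33,n6}; recursion stops.
SUM(hops) = 0 + 1 + 1 = 2.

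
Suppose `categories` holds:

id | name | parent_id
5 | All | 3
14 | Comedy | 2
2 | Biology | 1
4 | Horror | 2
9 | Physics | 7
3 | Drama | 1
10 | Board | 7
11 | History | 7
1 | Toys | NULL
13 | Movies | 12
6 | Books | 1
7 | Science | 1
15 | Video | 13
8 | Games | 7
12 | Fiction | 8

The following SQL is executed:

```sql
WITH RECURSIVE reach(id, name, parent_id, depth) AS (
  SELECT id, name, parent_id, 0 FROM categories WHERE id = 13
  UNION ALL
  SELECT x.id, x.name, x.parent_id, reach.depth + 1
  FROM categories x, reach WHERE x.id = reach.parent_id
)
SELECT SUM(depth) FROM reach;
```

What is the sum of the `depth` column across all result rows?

Base: id=13 (Movies), parent_id=12, depth 0.
Iteration 1: join on id=12 -> Fiction (id 12, parent_id=8, depth 1).
Iteration 2: join on id=8 -> Games (id 8, parent_id=7, depth 2).
Iteration 3: join on id=7 -> Science (id 7, parent_id=1, depth 3).
Iteration 4: join on id=1 -> Toys (id 1, parent_id=NULL, depth 4).
Iteration 5: parent_id is NULL; no match; recursion stops.
SUM(depth) = 0 + 1 + 2 + 3 + 4 = 10.

10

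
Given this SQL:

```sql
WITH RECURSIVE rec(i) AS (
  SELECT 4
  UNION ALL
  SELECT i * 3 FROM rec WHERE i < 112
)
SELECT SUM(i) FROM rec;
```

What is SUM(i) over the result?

484

Base: i=4.
Iteration 1: 4 < 112 holds -> i = 4 * 3 = 12.
Iteration 2: 12 < 112 holds -> i = 12 * 3 = 36.
Iteration 3: 36 < 112 holds -> i = 36 * 3 = 108.
Iteration 4: 108 < 112 holds -> i = 108 * 3 = 324.
Iteration 5: 324 < 112 fails; recursion stops.
SUM(i) = 4 + 12 + 36 + 108 + 324 = 484.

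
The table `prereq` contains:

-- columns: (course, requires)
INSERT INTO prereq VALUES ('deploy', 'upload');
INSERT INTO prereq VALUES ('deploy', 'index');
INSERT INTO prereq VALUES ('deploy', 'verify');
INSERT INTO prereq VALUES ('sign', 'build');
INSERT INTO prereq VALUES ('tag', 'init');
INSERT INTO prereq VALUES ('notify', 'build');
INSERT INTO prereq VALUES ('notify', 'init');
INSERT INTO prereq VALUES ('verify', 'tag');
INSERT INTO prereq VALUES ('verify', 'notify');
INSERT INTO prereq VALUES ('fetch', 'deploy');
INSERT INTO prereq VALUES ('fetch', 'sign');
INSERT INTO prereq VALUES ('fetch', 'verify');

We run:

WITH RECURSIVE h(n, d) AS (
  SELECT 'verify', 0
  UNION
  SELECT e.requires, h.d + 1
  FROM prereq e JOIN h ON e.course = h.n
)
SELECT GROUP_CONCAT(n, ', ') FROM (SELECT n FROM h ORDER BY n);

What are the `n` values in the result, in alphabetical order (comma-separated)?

Base: (verify, d=0).
Iteration 1: edges from {verify} -> (notify, d=1), (tag, d=1).
Iteration 2: edges from {notify,tag} -> (build, d=2), (init, d=2). [UNION drops 1 duplicate row(s)]
Iteration 3: no outgoing edges from {build,init}; recursion stops.

build, init, notify, tag, verify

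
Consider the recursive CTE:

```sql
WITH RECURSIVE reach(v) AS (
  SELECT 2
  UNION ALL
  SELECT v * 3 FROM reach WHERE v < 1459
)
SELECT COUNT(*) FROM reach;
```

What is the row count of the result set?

Base: v=2.
Iteration 1: 2 < 1459 holds -> v = 2 * 3 = 6.
Iteration 2: 6 < 1459 holds -> v = 6 * 3 = 18.
Iteration 3: 18 < 1459 holds -> v = 18 * 3 = 54.
Iteration 4: 54 < 1459 holds -> v = 54 * 3 = 162.
Iteration 5: 162 < 1459 holds -> v = 162 * 3 = 486.
Iteration 6: 486 < 1459 holds -> v = 486 * 3 = 1458.
Iteration 7: 1458 < 1459 holds -> v = 1458 * 3 = 4374.
Iteration 8: 4374 < 1459 fails; recursion stops.
Total rows emitted: 8.

8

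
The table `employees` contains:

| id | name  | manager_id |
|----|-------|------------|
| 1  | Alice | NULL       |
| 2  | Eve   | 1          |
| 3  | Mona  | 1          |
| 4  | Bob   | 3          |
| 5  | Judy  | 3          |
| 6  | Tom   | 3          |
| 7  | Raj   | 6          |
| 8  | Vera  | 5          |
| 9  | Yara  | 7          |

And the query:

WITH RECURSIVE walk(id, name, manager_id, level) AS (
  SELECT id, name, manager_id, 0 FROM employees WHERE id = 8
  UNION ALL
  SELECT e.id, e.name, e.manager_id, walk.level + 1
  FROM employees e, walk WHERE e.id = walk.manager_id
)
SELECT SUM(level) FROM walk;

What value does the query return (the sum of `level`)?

6

Base: id=8 (Vera), manager_id=5, level 0.
Iteration 1: join on id=5 -> Judy (id 5, manager_id=3, level 1).
Iteration 2: join on id=3 -> Mona (id 3, manager_id=1, level 2).
Iteration 3: join on id=1 -> Alice (id 1, manager_id=NULL, level 3).
Iteration 4: manager_id is NULL; no match; recursion stops.
SUM(level) = 0 + 1 + 2 + 3 = 6.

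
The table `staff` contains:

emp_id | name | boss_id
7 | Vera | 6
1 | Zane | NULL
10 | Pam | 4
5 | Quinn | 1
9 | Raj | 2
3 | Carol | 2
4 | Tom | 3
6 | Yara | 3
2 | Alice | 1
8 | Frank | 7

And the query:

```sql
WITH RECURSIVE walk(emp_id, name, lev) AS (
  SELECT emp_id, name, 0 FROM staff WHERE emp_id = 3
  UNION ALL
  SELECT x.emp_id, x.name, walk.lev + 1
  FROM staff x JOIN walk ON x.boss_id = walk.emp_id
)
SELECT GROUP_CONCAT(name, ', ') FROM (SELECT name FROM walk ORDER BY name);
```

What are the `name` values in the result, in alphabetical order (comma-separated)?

Carol, Frank, Pam, Tom, Vera, Yara

Base: emp_id=3 (Carol) at lev 0.
Iteration 1: rows with boss_id in {3} -> Tom (id 4, lev 1), Yara (id 6, lev 1).
Iteration 2: rows with boss_id in {4,6} -> Vera (id 7, lev 2), Pam (id 10, lev 2).
Iteration 3: rows with boss_id in {7,10} -> Frank (id 8, lev 3).
Iteration 4: no rows with boss_id in {8}; recursion stops.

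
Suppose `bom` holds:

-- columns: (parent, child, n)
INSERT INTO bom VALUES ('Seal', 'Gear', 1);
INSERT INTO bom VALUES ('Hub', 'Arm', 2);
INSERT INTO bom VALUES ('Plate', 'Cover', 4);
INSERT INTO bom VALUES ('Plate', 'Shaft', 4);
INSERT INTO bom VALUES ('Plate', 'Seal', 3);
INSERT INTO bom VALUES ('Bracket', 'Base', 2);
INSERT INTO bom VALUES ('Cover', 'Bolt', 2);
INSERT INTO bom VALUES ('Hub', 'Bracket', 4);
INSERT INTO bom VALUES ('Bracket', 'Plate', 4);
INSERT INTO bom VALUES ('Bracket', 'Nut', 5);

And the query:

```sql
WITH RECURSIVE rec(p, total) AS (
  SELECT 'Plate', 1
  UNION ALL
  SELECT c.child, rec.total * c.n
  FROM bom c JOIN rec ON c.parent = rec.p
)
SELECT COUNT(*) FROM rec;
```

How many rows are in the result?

Base: (Plate, total=1).
Iteration 1: components of {Plate} -> Cover = 1*4 = 4, Seal = 1*3 = 3, Shaft = 1*4 = 4.
Iteration 2: components of {Cover,Seal,Shaft} -> Bolt = 4*2 = 8, Gear = 3*1 = 3.
Iteration 3: no further components; recursion stops.
Total rows emitted: 6.

6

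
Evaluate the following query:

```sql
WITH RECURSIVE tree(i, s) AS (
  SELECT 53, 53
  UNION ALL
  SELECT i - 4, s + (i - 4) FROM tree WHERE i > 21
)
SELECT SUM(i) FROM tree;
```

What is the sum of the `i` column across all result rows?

Base: i=53, s=53.
Iteration 1: 53 > 21 holds -> i = 53 - 4 = 49, s = 53 + 49 = 102.
Iteration 2: 49 > 21 holds -> i = 49 - 4 = 45, s = 102 + 45 = 147.
Iteration 3: 45 > 21 holds -> i = 45 - 4 = 41, s = 147 + 41 = 188.
Iteration 4: 41 > 21 holds -> i = 41 - 4 = 37, s = 188 + 37 = 225.
Iteration 5: 37 > 21 holds -> i = 37 - 4 = 33, s = 225 + 33 = 258.
Iteration 6: 33 > 21 holds -> i = 33 - 4 = 29, s = 258 + 29 = 287.
Iteration 7: 29 > 21 holds -> i = 29 - 4 = 25, s = 287 + 25 = 312.
Iteration 8: 25 > 21 holds -> i = 25 - 4 = 21, s = 312 + 21 = 333.
Iteration 9: 21 > 21 fails; recursion stops.
SUM(i) = 53 + 49 + 45 + 41 + 37 + 33 + 29 + 25 + 21 = 333.

333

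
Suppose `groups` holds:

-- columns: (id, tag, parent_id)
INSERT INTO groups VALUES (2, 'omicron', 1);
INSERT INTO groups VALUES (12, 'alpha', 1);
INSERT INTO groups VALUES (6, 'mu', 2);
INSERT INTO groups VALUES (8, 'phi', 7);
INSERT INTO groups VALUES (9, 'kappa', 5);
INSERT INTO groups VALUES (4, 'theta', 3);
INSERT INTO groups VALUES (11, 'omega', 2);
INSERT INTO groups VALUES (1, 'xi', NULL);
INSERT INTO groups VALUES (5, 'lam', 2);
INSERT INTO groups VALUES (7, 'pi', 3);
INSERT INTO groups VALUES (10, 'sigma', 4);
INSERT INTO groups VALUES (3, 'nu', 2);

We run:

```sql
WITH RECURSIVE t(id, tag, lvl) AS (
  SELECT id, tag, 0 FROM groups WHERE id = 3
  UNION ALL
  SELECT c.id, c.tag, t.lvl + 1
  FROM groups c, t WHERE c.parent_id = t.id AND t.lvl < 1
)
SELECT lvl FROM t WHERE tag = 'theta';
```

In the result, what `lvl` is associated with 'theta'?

1

Base: id=3 (nu) at lvl 0.
Iteration 1: rows with parent_id in {3} -> theta (id 4, lvl 1), pi (id 7, lvl 1).
Iteration 2: lvl < 1 fails for all current rows; recursion stops.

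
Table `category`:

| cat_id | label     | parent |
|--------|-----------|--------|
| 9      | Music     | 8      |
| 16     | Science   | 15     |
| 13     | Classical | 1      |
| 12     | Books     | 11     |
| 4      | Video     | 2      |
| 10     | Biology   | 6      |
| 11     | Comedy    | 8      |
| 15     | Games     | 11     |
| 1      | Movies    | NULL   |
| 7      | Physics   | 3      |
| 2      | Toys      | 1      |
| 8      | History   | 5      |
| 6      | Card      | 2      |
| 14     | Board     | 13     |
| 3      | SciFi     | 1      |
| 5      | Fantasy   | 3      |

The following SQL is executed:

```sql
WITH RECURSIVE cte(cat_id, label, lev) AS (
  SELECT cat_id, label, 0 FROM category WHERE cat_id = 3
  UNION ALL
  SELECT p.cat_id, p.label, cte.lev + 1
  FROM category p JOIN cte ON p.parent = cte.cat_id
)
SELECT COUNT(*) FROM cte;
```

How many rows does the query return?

Base: cat_id=3 (SciFi) at lev 0.
Iteration 1: rows with parent in {3} -> Fantasy (id 5, lev 1), Physics (id 7, lev 1).
Iteration 2: rows with parent in {5,7} -> History (id 8, lev 2).
Iteration 3: rows with parent in {8} -> Music (id 9, lev 3), Comedy (id 11, lev 3).
Iteration 4: rows with parent in {9,11} -> Books (id 12, lev 4), Games (id 15, lev 4).
Iteration 5: rows with parent in {12,15} -> Science (id 16, lev 5).
Iteration 6: no rows with parent in {16}; recursion stops.
Total rows emitted: 9.

9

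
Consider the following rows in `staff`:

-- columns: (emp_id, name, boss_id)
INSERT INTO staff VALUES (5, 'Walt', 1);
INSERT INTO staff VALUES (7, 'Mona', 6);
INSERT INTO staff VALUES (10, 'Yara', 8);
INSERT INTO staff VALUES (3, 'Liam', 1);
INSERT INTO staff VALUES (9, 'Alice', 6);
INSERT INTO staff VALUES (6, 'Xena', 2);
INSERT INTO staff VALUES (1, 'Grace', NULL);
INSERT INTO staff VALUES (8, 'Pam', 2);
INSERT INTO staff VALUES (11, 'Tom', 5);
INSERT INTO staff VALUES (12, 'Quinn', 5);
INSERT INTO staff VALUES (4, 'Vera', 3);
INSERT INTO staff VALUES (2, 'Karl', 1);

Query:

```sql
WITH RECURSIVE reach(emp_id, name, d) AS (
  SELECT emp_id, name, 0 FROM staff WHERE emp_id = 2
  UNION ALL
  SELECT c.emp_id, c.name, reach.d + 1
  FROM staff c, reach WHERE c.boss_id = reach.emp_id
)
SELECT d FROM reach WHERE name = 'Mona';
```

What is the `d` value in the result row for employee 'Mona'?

2

Base: emp_id=2 (Karl) at d 0.
Iteration 1: rows with boss_id in {2} -> Xena (id 6, d 1), Pam (id 8, d 1).
Iteration 2: rows with boss_id in {6,8} -> Mona (id 7, d 2), Alice (id 9, d 2), Yara (id 10, d 2).
Iteration 3: no rows with boss_id in {7,9,10}; recursion stops.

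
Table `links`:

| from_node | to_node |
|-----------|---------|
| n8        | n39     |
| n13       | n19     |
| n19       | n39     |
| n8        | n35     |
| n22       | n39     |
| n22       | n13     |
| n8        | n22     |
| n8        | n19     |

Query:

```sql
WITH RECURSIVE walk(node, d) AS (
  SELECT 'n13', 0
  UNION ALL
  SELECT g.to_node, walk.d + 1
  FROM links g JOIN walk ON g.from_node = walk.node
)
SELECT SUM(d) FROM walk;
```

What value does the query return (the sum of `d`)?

3

Base: (n13, d=0).
Iteration 1: edges from {n13} -> (n19, d=1).
Iteration 2: edges from {n19} -> (n39, d=2).
Iteration 3: no outgoing edges from {n39}; recursion stops.
SUM(d) = 0 + 1 + 2 = 3.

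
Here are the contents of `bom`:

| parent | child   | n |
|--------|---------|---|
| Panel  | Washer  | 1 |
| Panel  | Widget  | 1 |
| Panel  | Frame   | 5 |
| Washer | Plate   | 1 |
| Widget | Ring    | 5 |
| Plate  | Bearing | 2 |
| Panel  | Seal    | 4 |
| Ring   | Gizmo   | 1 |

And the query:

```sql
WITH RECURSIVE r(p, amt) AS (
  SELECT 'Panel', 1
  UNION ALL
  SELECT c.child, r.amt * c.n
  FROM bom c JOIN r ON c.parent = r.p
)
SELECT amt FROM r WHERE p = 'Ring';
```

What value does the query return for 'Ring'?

Base: (Panel, amt=1).
Iteration 1: components of {Panel} -> Frame = 1*5 = 5, Seal = 1*4 = 4, Washer = 1*1 = 1, Widget = 1*1 = 1.
Iteration 2: components of {Frame,Seal,Washer,Widget} -> Plate = 1*1 = 1, Ring = 1*5 = 5.
Iteration 3: components of {Plate,Ring} -> Bearing = 1*2 = 2, Gizmo = 5*1 = 5.
Iteration 4: no further components; recursion stops.

5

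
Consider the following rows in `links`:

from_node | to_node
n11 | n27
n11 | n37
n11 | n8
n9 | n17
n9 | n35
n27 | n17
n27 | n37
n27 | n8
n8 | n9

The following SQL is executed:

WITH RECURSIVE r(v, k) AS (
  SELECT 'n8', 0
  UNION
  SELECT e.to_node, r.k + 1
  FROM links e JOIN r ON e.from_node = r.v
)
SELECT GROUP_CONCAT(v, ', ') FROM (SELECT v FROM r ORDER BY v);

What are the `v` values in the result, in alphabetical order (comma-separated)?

Base: (n8, k=0).
Iteration 1: edges from {n8} -> (n9, k=1).
Iteration 2: edges from {n9} -> (n17, k=2), (n35, k=2).
Iteration 3: no outgoing edges from {n17,n35}; recursion stops.

n17, n35, n8, n9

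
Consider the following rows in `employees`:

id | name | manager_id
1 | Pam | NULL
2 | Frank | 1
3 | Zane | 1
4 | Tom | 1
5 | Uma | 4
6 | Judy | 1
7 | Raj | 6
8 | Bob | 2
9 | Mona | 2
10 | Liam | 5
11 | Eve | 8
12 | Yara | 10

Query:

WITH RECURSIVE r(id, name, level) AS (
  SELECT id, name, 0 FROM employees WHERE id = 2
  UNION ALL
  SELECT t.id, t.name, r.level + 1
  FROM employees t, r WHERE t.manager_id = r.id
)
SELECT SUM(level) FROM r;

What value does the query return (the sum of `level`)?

4

Base: id=2 (Frank) at level 0.
Iteration 1: rows with manager_id in {2} -> Bob (id 8, level 1), Mona (id 9, level 1).
Iteration 2: rows with manager_id in {8,9} -> Eve (id 11, level 2).
Iteration 3: no rows with manager_id in {11}; recursion stops.
SUM(level) = 0 + 1 + 1 + 2 = 4.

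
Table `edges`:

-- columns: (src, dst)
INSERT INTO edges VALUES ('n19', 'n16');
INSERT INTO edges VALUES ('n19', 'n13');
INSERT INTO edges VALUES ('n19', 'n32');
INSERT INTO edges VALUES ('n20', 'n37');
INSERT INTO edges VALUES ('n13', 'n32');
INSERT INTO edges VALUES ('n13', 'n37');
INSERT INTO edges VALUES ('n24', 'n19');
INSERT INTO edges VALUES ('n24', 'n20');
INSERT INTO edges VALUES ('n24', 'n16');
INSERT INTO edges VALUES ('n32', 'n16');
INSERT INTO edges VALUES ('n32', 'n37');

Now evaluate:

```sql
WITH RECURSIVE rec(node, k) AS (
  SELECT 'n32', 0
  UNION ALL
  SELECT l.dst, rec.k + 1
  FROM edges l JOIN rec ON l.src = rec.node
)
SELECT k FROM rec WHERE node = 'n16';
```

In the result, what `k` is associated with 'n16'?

1

Base: (n32, k=0).
Iteration 1: edges from {n32} -> (n16, k=1), (n37, k=1).
Iteration 2: no outgoing edges from {n16,n37}; recursion stops.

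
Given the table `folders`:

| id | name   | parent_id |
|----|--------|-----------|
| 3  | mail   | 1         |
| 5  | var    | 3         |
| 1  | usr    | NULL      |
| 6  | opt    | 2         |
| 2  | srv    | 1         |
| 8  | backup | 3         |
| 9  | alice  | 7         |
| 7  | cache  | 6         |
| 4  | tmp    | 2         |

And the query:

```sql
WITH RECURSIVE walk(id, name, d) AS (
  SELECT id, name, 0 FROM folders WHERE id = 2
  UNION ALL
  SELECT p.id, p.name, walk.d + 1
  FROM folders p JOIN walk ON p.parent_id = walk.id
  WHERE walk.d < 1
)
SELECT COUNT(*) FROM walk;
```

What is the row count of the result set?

Base: id=2 (srv) at d 0.
Iteration 1: rows with parent_id in {2} -> tmp (id 4, d 1), opt (id 6, d 1).
Iteration 2: d < 1 fails for all current rows; recursion stops.
Total rows emitted: 3.

3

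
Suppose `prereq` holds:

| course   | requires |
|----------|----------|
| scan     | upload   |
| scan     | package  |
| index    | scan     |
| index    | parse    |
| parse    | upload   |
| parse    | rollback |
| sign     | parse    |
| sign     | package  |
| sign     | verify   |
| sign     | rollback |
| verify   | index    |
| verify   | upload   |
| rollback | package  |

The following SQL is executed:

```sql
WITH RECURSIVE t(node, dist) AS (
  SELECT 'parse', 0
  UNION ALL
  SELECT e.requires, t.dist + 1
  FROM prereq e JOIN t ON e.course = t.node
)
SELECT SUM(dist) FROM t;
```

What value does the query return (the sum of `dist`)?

Base: (parse, dist=0).
Iteration 1: edges from {parse} -> (rollback, dist=1), (upload, dist=1).
Iteration 2: edges from {rollback,upload} -> (package, dist=2).
Iteration 3: no outgoing edges from {package}; recursion stops.
SUM(dist) = 0 + 1 + 1 + 2 = 4.

4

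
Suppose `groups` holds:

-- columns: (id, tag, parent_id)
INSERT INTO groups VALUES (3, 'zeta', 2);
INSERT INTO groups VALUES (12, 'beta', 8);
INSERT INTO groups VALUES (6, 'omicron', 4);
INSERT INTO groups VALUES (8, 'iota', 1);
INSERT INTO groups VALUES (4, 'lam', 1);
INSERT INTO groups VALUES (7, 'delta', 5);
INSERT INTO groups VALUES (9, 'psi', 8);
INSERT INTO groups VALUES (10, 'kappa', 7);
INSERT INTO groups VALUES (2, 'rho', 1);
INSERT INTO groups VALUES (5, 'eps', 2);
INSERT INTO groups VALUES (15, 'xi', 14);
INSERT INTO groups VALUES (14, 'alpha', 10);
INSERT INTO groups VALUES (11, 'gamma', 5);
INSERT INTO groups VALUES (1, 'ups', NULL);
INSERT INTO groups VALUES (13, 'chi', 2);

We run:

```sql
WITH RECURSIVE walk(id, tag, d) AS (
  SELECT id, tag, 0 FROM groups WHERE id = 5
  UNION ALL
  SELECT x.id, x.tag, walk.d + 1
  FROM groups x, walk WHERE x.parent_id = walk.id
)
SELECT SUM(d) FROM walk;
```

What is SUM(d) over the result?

11

Base: id=5 (eps) at d 0.
Iteration 1: rows with parent_id in {5} -> delta (id 7, d 1), gamma (id 11, d 1).
Iteration 2: rows with parent_id in {7,11} -> kappa (id 10, d 2).
Iteration 3: rows with parent_id in {10} -> alpha (id 14, d 3).
Iteration 4: rows with parent_id in {14} -> xi (id 15, d 4).
Iteration 5: no rows with parent_id in {15}; recursion stops.
SUM(d) = 0 + 1 + 1 + 2 + 3 + 4 = 11.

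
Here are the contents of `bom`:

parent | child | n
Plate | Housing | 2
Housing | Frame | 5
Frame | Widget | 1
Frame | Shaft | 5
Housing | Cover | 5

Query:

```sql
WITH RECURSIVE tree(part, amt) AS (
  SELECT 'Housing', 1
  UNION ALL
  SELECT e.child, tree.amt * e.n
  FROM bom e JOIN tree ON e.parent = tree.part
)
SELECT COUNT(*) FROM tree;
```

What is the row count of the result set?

Base: (Housing, amt=1).
Iteration 1: components of {Housing} -> Cover = 1*5 = 5, Frame = 1*5 = 5.
Iteration 2: components of {Cover,Frame} -> Shaft = 5*5 = 25, Widget = 5*1 = 5.
Iteration 3: no further components; recursion stops.
Total rows emitted: 5.

5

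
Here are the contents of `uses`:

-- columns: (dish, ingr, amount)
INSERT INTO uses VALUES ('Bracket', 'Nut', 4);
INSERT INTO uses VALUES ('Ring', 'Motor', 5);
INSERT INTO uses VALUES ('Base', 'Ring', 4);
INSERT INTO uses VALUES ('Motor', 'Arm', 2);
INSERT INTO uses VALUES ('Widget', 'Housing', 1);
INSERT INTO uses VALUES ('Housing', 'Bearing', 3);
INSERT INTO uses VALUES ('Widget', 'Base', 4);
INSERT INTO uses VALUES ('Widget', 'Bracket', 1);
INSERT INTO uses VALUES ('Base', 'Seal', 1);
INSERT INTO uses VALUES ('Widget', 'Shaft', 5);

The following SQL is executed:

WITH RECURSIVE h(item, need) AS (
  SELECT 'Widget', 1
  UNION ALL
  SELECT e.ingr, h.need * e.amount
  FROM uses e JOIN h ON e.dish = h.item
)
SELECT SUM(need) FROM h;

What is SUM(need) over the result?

Base: (Widget, need=1).
Iteration 1: components of {Widget} -> Base = 1*4 = 4, Bracket = 1*1 = 1, Housing = 1*1 = 1, Shaft = 1*5 = 5.
Iteration 2: components of {Base,Bracket,Housing,Shaft} -> Bearing = 1*3 = 3, Nut = 1*4 = 4, Ring = 4*4 = 16, Seal = 4*1 = 4.
Iteration 3: components of {Bearing,Nut,Ring,Seal} -> Motor = 16*5 = 80.
Iteration 4: components of {Motor} -> Arm = 80*2 = 160.
Iteration 5: no further components; recursion stops.
SUM(need) = 1 + 1 + 5 + 4 + 1 + 3 + 4 + 16 + 4 + 80 + 160 = 279.

279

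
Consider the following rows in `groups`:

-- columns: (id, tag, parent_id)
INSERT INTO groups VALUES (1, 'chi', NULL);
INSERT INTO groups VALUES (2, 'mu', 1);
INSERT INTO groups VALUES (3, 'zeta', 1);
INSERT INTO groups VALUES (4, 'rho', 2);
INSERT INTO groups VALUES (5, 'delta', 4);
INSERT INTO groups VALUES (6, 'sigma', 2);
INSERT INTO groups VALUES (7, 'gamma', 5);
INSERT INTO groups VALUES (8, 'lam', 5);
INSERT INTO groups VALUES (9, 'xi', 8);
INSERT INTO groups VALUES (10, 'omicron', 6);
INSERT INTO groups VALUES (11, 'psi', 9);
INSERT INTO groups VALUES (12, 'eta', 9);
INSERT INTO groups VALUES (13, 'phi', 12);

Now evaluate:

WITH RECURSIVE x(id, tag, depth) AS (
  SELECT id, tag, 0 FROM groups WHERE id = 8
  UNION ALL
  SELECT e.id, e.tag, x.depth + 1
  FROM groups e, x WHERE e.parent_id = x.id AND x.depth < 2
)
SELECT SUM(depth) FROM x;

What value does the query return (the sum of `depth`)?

5

Base: id=8 (lam) at depth 0.
Iteration 1: rows with parent_id in {8} -> xi (id 9, depth 1).
Iteration 2: rows with parent_id in {9} -> psi (id 11, depth 2), eta (id 12, depth 2).
Iteration 3: depth < 2 fails for all current rows; recursion stops.
SUM(depth) = 0 + 1 + 2 + 2 = 5.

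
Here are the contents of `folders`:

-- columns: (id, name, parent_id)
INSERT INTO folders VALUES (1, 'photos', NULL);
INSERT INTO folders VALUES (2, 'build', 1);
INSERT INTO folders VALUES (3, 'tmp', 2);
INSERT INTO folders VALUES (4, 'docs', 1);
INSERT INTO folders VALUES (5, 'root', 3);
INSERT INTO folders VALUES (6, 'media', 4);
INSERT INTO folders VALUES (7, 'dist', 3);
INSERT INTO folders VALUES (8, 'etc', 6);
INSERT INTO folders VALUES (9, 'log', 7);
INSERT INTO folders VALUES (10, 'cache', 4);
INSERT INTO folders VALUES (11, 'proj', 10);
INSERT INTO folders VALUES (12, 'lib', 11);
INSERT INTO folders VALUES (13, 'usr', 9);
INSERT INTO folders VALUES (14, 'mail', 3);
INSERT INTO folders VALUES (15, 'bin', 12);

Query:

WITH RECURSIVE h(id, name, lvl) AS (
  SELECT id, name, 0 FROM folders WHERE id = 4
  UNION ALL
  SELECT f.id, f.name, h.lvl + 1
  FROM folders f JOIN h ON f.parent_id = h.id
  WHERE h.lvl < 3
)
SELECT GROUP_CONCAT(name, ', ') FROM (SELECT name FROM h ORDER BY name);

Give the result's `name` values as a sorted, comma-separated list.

Base: id=4 (docs) at lvl 0.
Iteration 1: rows with parent_id in {4} -> media (id 6, lvl 1), cache (id 10, lvl 1).
Iteration 2: rows with parent_id in {6,10} -> etc (id 8, lvl 2), proj (id 11, lvl 2).
Iteration 3: rows with parent_id in {8,11} -> lib (id 12, lvl 3).
Iteration 4: lvl < 3 fails for all current rows; recursion stops.

cache, docs, etc, lib, media, proj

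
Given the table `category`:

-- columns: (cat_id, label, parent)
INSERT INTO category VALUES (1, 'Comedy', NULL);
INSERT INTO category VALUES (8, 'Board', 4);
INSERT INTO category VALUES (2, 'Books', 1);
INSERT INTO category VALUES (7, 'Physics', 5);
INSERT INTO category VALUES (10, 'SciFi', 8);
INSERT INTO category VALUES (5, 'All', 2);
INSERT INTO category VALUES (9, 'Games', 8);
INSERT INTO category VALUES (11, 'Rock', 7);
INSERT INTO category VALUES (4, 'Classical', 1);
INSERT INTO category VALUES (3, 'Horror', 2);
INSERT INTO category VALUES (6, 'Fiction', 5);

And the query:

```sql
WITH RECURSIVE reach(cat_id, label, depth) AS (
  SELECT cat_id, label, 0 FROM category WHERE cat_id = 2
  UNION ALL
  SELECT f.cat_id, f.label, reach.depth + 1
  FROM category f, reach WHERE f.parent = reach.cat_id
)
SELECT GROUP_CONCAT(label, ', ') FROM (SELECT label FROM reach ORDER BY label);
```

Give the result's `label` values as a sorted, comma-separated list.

Base: cat_id=2 (Books) at depth 0.
Iteration 1: rows with parent in {2} -> Horror (id 3, depth 1), All (id 5, depth 1).
Iteration 2: rows with parent in {3,5} -> Fiction (id 6, depth 2), Physics (id 7, depth 2).
Iteration 3: rows with parent in {6,7} -> Rock (id 11, depth 3).
Iteration 4: no rows with parent in {11}; recursion stops.

All, Books, Fiction, Horror, Physics, Rock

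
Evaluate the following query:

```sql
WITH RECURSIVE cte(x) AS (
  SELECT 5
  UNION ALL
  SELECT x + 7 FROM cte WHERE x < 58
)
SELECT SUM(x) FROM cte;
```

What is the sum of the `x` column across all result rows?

297

Base: x=5.
Iteration 1: 5 < 58 holds -> x = 5 + 7 = 12.
Iteration 2: 12 < 58 holds -> x = 12 + 7 = 19.
Iteration 3: 19 < 58 holds -> x = 19 + 7 = 26.
Iteration 4: 26 < 58 holds -> x = 26 + 7 = 33.
Iteration 5: 33 < 58 holds -> x = 33 + 7 = 40.
Iteration 6: 40 < 58 holds -> x = 40 + 7 = 47.
Iteration 7: 47 < 58 holds -> x = 47 + 7 = 54.
Iteration 8: 54 < 58 holds -> x = 54 + 7 = 61.
Iteration 9: 61 < 58 fails; recursion stops.
SUM(x) = 5 + 12 + 19 + 26 + 33 + 40 + 47 + 54 + 61 = 297.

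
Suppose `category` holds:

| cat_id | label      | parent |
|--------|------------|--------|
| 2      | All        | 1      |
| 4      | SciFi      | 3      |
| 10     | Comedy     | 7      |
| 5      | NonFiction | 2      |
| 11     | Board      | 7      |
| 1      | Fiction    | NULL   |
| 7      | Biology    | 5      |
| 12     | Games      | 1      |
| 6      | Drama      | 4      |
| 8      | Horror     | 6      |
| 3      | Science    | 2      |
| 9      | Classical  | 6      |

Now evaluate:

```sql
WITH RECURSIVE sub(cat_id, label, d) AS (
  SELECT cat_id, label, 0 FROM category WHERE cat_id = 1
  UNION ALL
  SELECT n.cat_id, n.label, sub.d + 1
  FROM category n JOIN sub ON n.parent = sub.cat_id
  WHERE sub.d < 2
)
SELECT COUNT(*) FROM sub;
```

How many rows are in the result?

Base: cat_id=1 (Fiction) at d 0.
Iteration 1: rows with parent in {1} -> All (id 2, d 1), Games (id 12, d 1).
Iteration 2: rows with parent in {2,12} -> Science (id 3, d 2), NonFiction (id 5, d 2).
Iteration 3: d < 2 fails for all current rows; recursion stops.
Total rows emitted: 5.

5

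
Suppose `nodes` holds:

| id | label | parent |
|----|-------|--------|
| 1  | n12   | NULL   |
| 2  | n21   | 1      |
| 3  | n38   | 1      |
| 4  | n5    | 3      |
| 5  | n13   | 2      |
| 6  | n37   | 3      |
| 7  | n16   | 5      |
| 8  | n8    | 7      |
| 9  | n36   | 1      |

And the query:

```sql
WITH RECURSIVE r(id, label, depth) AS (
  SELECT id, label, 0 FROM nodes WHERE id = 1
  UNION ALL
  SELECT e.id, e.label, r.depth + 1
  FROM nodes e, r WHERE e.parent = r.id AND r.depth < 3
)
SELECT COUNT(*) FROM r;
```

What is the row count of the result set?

8

Base: id=1 (n12) at depth 0.
Iteration 1: rows with parent in {1} -> n21 (id 2, depth 1), n38 (id 3, depth 1), n36 (id 9, depth 1).
Iteration 2: rows with parent in {2,3,9} -> n5 (id 4, depth 2), n13 (id 5, depth 2), n37 (id 6, depth 2).
Iteration 3: rows with parent in {4,5,6} -> n16 (id 7, depth 3).
Iteration 4: depth < 3 fails for all current rows; recursion stops.
Total rows emitted: 8.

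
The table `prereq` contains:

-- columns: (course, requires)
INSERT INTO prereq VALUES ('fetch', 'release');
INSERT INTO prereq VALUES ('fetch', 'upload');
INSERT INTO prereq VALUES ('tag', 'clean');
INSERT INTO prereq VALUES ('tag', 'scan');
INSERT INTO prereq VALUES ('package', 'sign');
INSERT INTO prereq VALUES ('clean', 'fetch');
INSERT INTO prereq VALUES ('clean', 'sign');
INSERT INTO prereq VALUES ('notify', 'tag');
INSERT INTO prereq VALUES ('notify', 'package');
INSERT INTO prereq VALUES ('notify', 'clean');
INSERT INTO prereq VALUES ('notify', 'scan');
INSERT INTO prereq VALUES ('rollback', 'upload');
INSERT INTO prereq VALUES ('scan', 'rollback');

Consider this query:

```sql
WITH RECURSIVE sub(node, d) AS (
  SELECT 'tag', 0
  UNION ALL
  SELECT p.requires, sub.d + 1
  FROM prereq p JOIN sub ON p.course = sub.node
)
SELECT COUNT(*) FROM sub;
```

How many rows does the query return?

9

Base: (tag, d=0).
Iteration 1: edges from {tag} -> (clean, d=1), (scan, d=1).
Iteration 2: edges from {clean,scan} -> (fetch, d=2), (rollback, d=2), (sign, d=2).
Iteration 3: edges from {fetch,rollback,sign} -> (release, d=3), (upload, d=3) x2. [UNION ALL keeps all 3 new rows, including repeats]
Iteration 4: no outgoing edges from {release,upload}; recursion stops.
Total rows emitted: 9.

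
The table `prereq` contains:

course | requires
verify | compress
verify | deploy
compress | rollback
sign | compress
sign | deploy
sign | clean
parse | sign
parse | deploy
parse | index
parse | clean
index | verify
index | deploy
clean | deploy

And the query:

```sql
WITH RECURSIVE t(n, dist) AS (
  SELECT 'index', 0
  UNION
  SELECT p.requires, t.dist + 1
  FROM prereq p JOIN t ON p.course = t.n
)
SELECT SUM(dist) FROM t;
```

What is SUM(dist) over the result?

9

Base: (index, dist=0).
Iteration 1: edges from {index} -> (deploy, dist=1), (verify, dist=1).
Iteration 2: edges from {deploy,verify} -> (compress, dist=2), (deploy, dist=2).
Iteration 3: edges from {compress,deploy} -> (rollback, dist=3).
Iteration 4: no outgoing edges from {rollback}; recursion stops.
SUM(dist) = 0 + 1 + 1 + 2 + 2 + 3 = 9.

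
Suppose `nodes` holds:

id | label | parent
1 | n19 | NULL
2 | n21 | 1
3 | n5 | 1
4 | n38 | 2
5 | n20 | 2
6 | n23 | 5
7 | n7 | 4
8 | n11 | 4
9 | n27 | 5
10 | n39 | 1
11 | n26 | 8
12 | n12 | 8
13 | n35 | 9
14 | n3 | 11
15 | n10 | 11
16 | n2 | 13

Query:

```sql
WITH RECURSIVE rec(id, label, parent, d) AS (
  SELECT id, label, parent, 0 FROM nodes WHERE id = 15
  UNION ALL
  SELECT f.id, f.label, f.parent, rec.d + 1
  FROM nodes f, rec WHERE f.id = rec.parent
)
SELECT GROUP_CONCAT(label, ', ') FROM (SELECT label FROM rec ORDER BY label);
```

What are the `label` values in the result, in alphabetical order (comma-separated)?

n10, n11, n19, n21, n26, n38

Base: id=15 (n10), parent=11, d 0.
Iteration 1: join on id=11 -> n26 (id 11, parent=8, d 1).
Iteration 2: join on id=8 -> n11 (id 8, parent=4, d 2).
Iteration 3: join on id=4 -> n38 (id 4, parent=2, d 3).
Iteration 4: join on id=2 -> n21 (id 2, parent=1, d 4).
Iteration 5: join on id=1 -> n19 (id 1, parent=NULL, d 5).
Iteration 6: parent is NULL; no match; recursion stops.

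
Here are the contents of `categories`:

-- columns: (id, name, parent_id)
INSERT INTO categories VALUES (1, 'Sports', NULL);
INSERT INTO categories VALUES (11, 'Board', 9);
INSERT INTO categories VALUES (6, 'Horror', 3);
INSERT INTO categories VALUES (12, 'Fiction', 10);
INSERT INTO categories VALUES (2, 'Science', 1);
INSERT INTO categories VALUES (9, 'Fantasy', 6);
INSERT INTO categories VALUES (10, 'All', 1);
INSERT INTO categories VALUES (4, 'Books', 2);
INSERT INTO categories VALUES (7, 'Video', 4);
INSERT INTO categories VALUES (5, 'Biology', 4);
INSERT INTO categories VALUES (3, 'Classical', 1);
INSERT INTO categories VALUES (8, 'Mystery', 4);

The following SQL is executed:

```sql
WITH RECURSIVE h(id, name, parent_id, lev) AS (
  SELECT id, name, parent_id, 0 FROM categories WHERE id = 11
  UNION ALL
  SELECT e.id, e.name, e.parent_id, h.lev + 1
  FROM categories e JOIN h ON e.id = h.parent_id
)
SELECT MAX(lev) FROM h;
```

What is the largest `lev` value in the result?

Base: id=11 (Board), parent_id=9, lev 0.
Iteration 1: join on id=9 -> Fantasy (id 9, parent_id=6, lev 1).
Iteration 2: join on id=6 -> Horror (id 6, parent_id=3, lev 2).
Iteration 3: join on id=3 -> Classical (id 3, parent_id=1, lev 3).
Iteration 4: join on id=1 -> Sports (id 1, parent_id=NULL, lev 4).
Iteration 5: parent_id is NULL; no match; recursion stops.
lev values: 0, 1, 2, 3, 4; the maximum is 4.

4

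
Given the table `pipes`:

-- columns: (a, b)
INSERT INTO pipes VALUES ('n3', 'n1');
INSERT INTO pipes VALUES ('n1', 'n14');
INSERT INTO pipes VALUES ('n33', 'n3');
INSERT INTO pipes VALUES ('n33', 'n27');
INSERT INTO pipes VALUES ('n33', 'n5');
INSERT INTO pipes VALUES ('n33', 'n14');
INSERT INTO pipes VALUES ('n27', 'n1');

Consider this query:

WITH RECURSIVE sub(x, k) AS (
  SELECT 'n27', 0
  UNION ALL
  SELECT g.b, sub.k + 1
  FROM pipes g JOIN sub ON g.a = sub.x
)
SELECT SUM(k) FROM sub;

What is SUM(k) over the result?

Base: (n27, k=0).
Iteration 1: edges from {n27} -> (n1, k=1).
Iteration 2: edges from {n1} -> (n14, k=2).
Iteration 3: no outgoing edges from {n14}; recursion stops.
SUM(k) = 0 + 1 + 2 = 3.

3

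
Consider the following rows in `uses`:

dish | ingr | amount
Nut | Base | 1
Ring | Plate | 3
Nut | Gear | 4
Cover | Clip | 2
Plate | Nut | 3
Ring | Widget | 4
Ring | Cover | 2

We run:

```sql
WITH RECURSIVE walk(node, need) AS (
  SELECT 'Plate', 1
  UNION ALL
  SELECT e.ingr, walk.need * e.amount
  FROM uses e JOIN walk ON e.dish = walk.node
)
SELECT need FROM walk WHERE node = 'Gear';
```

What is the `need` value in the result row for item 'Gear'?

Base: (Plate, need=1).
Iteration 1: components of {Plate} -> Nut = 1*3 = 3.
Iteration 2: components of {Nut} -> Base = 3*1 = 3, Gear = 3*4 = 12.
Iteration 3: no further components; recursion stops.

12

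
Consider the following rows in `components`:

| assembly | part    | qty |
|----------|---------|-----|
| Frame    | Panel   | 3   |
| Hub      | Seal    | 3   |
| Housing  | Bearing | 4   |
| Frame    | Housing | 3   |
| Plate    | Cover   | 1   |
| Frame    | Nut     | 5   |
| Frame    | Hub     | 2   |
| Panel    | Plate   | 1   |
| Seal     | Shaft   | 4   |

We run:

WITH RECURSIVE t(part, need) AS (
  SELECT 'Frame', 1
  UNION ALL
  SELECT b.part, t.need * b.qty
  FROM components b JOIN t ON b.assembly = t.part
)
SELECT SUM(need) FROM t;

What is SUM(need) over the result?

Base: (Frame, need=1).
Iteration 1: components of {Frame} -> Housing = 1*3 = 3, Hub = 1*2 = 2, Nut = 1*5 = 5, Panel = 1*3 = 3.
Iteration 2: components of {Housing,Hub,Nut,Panel} -> Bearing = 3*4 = 12, Plate = 3*1 = 3, Seal = 2*3 = 6.
Iteration 3: components of {Bearing,Plate,Seal} -> Cover = 3*1 = 3, Shaft = 6*4 = 24.
Iteration 4: no further components; recursion stops.
SUM(need) = 1 + 2 + 3 + 5 + 3 + 6 + 3 + 12 + 24 + 3 = 62.

62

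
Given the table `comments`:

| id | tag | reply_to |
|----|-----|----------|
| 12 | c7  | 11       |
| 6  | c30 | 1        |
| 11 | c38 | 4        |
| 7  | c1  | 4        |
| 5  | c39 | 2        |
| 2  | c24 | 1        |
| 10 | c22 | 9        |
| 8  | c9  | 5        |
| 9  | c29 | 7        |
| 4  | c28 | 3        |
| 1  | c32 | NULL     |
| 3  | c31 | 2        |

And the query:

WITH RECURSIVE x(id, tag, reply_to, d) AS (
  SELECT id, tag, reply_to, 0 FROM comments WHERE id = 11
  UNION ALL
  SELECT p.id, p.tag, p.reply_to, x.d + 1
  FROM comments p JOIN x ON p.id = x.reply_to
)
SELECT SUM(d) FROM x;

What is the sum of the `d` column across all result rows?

Base: id=11 (c38), reply_to=4, d 0.
Iteration 1: join on id=4 -> c28 (id 4, reply_to=3, d 1).
Iteration 2: join on id=3 -> c31 (id 3, reply_to=2, d 2).
Iteration 3: join on id=2 -> c24 (id 2, reply_to=1, d 3).
Iteration 4: join on id=1 -> c32 (id 1, reply_to=NULL, d 4).
Iteration 5: reply_to is NULL; no match; recursion stops.
SUM(d) = 0 + 1 + 2 + 3 + 4 = 10.

10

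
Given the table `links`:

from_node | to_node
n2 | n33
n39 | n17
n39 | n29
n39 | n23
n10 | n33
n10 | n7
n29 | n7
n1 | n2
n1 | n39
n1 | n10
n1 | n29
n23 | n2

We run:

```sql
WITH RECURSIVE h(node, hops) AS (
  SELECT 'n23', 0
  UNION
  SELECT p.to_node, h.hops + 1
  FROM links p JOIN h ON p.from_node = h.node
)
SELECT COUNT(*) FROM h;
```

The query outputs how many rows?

Base: (n23, hops=0).
Iteration 1: edges from {n23} -> (n2, hops=1).
Iteration 2: edges from {n2} -> (n33, hops=2).
Iteration 3: no outgoing edges from {n33}; recursion stops.
Total rows emitted: 3.

3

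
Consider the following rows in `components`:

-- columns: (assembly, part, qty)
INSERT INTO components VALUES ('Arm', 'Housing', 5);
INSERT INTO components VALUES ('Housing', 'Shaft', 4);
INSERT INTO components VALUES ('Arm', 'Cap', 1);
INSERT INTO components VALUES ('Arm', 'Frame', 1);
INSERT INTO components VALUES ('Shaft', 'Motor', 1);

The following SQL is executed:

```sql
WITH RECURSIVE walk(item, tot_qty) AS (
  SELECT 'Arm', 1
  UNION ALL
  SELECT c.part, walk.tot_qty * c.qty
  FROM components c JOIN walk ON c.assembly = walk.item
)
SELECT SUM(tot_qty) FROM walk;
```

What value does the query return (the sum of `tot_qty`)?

48

Base: (Arm, tot_qty=1).
Iteration 1: components of {Arm} -> Cap = 1*1 = 1, Frame = 1*1 = 1, Housing = 1*5 = 5.
Iteration 2: components of {Cap,Frame,Housing} -> Shaft = 5*4 = 20.
Iteration 3: components of {Shaft} -> Motor = 20*1 = 20.
Iteration 4: no further components; recursion stops.
SUM(tot_qty) = 1 + 5 + 1 + 1 + 20 + 20 = 48.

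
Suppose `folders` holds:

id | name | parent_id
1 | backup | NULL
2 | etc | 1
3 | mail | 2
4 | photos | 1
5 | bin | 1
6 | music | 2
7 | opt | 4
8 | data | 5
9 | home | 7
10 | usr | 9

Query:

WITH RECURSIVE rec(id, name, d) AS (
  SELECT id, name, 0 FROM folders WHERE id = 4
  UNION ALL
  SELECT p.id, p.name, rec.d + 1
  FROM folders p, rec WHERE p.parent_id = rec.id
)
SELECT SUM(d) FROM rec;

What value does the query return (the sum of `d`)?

6

Base: id=4 (photos) at d 0.
Iteration 1: rows with parent_id in {4} -> opt (id 7, d 1).
Iteration 2: rows with parent_id in {7} -> home (id 9, d 2).
Iteration 3: rows with parent_id in {9} -> usr (id 10, d 3).
Iteration 4: no rows with parent_id in {10}; recursion stops.
SUM(d) = 0 + 1 + 2 + 3 = 6.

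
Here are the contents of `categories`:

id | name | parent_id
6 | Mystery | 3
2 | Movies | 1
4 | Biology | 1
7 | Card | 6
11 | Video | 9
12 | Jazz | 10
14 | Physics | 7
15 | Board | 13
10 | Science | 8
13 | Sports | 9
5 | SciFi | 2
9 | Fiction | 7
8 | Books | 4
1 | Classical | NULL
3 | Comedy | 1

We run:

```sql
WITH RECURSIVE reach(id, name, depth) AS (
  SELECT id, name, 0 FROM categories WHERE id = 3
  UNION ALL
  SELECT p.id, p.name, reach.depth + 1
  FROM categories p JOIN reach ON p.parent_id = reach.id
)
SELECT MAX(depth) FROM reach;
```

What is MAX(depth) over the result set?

5

Base: id=3 (Comedy) at depth 0.
Iteration 1: rows with parent_id in {3} -> Mystery (id 6, depth 1).
Iteration 2: rows with parent_id in {6} -> Card (id 7, depth 2).
Iteration 3: rows with parent_id in {7} -> Fiction (id 9, depth 3), Physics (id 14, depth 3).
Iteration 4: rows with parent_id in {9,14} -> Video (id 11, depth 4), Sports (id 13, depth 4).
Iteration 5: rows with parent_id in {11,13} -> Board (id 15, depth 5).
Iteration 6: no rows with parent_id in {15}; recursion stops.
depth values: 0, 1, 2, 3, 3, 4, 4, 5; the maximum is 5.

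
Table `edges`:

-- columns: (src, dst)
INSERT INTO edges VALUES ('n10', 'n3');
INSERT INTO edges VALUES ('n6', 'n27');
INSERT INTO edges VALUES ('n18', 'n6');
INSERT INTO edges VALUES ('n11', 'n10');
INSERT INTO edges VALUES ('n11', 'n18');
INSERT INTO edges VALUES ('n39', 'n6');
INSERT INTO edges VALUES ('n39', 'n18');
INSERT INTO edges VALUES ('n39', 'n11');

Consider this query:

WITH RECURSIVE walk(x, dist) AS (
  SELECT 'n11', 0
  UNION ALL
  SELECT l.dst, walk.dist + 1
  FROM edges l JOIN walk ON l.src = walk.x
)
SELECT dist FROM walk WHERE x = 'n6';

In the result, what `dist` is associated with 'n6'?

Base: (n11, dist=0).
Iteration 1: edges from {n11} -> (n10, dist=1), (n18, dist=1).
Iteration 2: edges from {n10,n18} -> (n3, dist=2), (n6, dist=2).
Iteration 3: edges from {n3,n6} -> (n27, dist=3).
Iteration 4: no outgoing edges from {n27}; recursion stops.

2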